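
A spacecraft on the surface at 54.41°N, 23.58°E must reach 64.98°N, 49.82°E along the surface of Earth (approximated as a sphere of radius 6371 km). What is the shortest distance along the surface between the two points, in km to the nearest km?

1860 km

In radians: φ₁ = 0.9496, φ₂ = 1.1341, Δλ = 26.240° = 0.4580 rad.
cos c = sin φ₁ sin φ₂ + cos φ₁ cos φ₂ cos Δλ = (0.8132)(0.9062) + (0.5820)(0.4229)(0.8969) = 0.95767,
so c = arccos(0.95767) = 0.29201 rad.
Distance = R·c = 6371 × 0.2920 ≈ 1860 km.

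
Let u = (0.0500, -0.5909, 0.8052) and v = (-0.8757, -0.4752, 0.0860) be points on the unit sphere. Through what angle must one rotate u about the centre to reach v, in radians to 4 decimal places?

1.2595 rad

u·v = 0.3063; |u| = 1.0000, |v| = 1.0000.
cos θ = (u·v)/(|u||v|) = 0.3062, so θ = 1.2595 rad.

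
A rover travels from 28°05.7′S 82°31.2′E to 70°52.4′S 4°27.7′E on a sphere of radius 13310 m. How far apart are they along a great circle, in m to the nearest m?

Let φ₁ = -0.4904 rad, φ₂ = -1.2370 rad, and Δλ = -1.3624 rad.
Haversine: a = sin²(Δφ/2) + cos φ₁ cos φ₂ sin²(Δλ/2) = 0.1330 + (0.8822)(0.3277)(0.3965) = 0.24763.
Central angle c = 2·arcsin(√a) = 1.04171 rad.
Distance = R·c = 13310 × 1.0417 ≈ 13865 m.

13865 m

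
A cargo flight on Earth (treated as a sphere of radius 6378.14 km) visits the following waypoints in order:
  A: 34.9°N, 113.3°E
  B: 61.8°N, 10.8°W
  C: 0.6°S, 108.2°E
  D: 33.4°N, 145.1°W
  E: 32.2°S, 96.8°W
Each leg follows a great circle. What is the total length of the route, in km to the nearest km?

40204 km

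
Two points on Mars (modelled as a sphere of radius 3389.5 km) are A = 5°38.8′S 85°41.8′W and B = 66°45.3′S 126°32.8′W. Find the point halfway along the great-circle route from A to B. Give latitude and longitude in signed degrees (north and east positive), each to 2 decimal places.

-37.64°, -96.98°

Central angle δ = 1.1729 rad. Interpolating on the sphere with fraction f = 0.5:
P = [sin((1−f)δ)·A + sin(fδ)·B] / sin δ = 0.6003·A + 0.6003·B in Cartesian coordinates,
giving P = (-0.0963, -0.7860, -0.6106), i.e. latitude -37.64°, longitude -96.98°.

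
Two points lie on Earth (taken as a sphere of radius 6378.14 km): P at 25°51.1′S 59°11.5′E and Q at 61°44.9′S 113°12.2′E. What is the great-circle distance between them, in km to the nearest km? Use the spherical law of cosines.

5635 km

Let φ₁ = -0.4512 rad, φ₂ = -1.0777 rad, and Δλ = 0.9427 rad.
cos c = sin φ₁ sin φ₂ + cos φ₁ cos φ₂ cos Δλ = (-0.4360)(-0.8809) + (0.8999)(0.4733)(0.5876) = 0.63441,
so c = arccos(0.63441) = 0.88355 rad.
Distance = R·c = 6378.14 × 0.8835 ≈ 5635 km.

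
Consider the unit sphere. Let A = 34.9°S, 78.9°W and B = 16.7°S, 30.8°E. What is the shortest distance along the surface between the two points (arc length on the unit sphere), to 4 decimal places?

1.6714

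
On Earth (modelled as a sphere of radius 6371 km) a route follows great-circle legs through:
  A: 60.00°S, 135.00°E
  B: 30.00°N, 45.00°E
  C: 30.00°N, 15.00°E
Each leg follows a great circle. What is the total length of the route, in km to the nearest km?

15741 km

Leg A→B: central angle 2.0186 rad, distance 12860.7 km.
Leg B→C: central angle 0.4521 rad, distance 2880.5 km.
Total: 12860.7 + 2880.5 ≈ 15741 km.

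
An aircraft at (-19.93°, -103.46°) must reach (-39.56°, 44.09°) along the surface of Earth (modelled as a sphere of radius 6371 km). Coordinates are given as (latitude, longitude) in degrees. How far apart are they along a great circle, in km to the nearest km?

12591 km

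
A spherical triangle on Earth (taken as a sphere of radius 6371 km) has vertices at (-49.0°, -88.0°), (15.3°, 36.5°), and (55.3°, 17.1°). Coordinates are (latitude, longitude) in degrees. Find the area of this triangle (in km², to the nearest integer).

Side lengths (central angles): a = 0.7453, b = 2.3714, c = 2.1623 rad; semiperimeter s = 2.6395.
By l'Huilier's theorem, tan(E/4) = √[tan(s/2) tan((s−a)/2) tan((s−b)/2) tan((s−c)/2)], giving spherical excess E = 1.5960 rad.
Area = E·R² = 1.5960 × (6371)² ≈ 64781942 km².

64781942 km²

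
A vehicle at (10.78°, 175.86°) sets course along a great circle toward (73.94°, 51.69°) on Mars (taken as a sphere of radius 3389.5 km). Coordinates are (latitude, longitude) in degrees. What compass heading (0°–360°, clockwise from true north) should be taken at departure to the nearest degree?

Δλ = -124.170° = -2.1672 rad.
y = sin Δλ · cos φ₂ = (-0.8274)(0.2766) = -0.2289
x = cos φ₁ sin φ₂ − sin φ₁ cos φ₂ cos Δλ = (0.9824)(0.9610) − (0.1870)(0.2766)(-0.5617) = 0.9731
θ = atan2(y, x) = -13.24°; adding 360° gives 347°.

347°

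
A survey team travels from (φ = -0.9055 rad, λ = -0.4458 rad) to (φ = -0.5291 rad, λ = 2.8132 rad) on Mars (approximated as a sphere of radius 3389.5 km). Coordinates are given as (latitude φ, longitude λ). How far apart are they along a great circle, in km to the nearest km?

5773 km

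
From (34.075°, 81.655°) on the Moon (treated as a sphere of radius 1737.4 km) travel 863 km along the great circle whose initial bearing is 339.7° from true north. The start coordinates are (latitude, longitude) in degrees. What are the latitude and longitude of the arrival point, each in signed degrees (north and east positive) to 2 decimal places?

59.63°, 62.57°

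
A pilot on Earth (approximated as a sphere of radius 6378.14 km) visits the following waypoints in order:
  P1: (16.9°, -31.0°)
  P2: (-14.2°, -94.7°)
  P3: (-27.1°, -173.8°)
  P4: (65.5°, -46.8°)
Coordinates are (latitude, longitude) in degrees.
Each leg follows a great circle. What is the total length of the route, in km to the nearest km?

30472 km

Leg P1→P2: central angle 1.2242 rad, distance 7808.3 km.
Leg P2→P3: central angle 1.2923 rad, distance 8242.3 km.
Leg P3→P4: central angle 2.2610 rad, distance 14421.0 km.
Total: 7808.3 + 8242.3 + 14421.0 ≈ 30472 km.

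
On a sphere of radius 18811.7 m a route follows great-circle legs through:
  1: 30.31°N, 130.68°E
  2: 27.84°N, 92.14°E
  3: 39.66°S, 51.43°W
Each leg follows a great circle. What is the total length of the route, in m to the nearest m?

59548 m

Leg 1→2: central angle 0.5867 rad, distance 11036.4 m.
Leg 2→3: central angle 2.5788 rad, distance 48511.6 m.
Total: 11036.4 + 48511.6 ≈ 59548 m.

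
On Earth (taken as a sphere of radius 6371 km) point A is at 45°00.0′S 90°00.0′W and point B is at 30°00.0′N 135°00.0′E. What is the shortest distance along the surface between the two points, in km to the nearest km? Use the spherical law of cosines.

15775 km

Let φ₁ = -0.7854 rad, φ₂ = 0.5236 rad, and Δλ = -2.3562 rad.
cos c = sin φ₁ sin φ₂ + cos φ₁ cos φ₂ cos Δλ = (-0.7071)(0.5000) + (0.7071)(0.8660)(-0.7071) = -0.78657,
so c = arccos(-0.78657) = 2.47602 rad.
Distance = R·c = 6371 × 2.4760 ≈ 15775 km.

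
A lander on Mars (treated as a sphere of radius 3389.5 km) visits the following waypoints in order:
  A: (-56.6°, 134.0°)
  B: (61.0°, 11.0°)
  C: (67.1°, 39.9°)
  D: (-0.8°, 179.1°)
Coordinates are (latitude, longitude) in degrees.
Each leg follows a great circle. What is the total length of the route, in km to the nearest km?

Leg A→B: central angle 2.6373 rad, distance 8939.2 km.
Leg B→C: central angle 0.2421 rad, distance 820.5 km.
Leg C→D: central angle 1.8833 rad, distance 6383.3 km.
Total: 8939.2 + 820.5 + 6383.3 ≈ 16143 km.

16143 km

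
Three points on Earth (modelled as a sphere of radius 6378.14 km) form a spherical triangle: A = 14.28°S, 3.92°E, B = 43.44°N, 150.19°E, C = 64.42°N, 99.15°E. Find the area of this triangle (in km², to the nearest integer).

Side lengths (central angles): a = 0.6140, b = 1.8345, c = 2.4262 rad; semiperimeter s = 2.4373.
By l'Huilier's theorem, tan(E/4) = √[tan(s/2) tan((s−a)/2) tan((s−b)/2) tan((s−c)/2)], giving spherical excess E = 0.3118 rad.
Area = E·R² = 0.3118 × (6378.14)² ≈ 12685342 km².

12685342 km²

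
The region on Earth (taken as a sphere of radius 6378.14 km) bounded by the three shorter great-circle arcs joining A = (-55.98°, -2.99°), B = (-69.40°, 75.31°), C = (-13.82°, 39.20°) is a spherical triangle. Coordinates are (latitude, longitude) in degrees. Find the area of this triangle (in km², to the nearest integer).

12795067 km²

Side lengths (central angles): a = 1.0476, b = 0.9266, c = 0.6167 rad; semiperimeter s = 1.2955.
By l'Huilier's theorem, tan(E/4) = √[tan(s/2) tan((s−a)/2) tan((s−b)/2) tan((s−c)/2)], giving spherical excess E = 0.3145 rad.
Area = E·R² = 0.3145 × (6378.14)² ≈ 12795067 km².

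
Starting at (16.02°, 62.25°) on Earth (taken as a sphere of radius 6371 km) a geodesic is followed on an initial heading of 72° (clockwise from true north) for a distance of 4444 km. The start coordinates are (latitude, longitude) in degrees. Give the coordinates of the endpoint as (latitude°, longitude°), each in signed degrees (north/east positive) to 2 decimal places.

23.72°, 104.11°

Angular distance δ = d/R = 4444/6371 = 0.69754 rad; initial bearing θ = 1.2566 rad.
sin φ₂ = sin φ₁ cos δ + cos φ₁ sin δ cos θ = (0.2760)(0.7664) + (0.9612)(0.6423)(0.3090) = 0.4023, so φ₂ = 23.72°.
Δλ = atan2(sin θ sin δ cos φ₁, cos δ − sin φ₁ sin φ₂) = atan2(0.5872, 0.6554) = 41.857°.
λ₂ = 62.250° + 41.857° = 104.11°.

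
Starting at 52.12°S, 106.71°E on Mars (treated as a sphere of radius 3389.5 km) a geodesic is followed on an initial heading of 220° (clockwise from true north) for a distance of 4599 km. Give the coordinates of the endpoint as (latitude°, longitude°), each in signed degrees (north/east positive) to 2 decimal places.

-38.85°, -19.53°

Angular distance δ = d/R = 4599/3389.5 = 1.35684 rad; initial bearing θ = 3.8397 rad.
sin φ₂ = sin φ₁ cos δ + cos φ₁ sin δ cos θ = (-0.7893)(0.2123) + (0.6140)(0.9772)(-0.7660) = -0.6272, so φ₂ = -38.85°.
Δλ = atan2(sin θ sin δ cos φ₁, cos δ − sin φ₁ sin φ₂) = atan2(-0.3857, -0.2827) = -126.245°.
λ₂ = 106.710° − 126.245° = -19.53°.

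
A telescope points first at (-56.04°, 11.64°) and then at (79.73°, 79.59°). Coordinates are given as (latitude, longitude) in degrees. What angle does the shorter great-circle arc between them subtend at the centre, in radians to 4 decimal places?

Let φ₁ = -0.9781 rad, φ₂ = 1.3916 rad, and Δλ = 1.1860 rad.
Haversine: a = sin²(Δφ/2) + cos φ₁ cos φ₂ sin²(Δλ/2) = 0.8583 + (0.5586)(0.1783)(0.3123) = 0.88938.
Central angle c = 2·arcsin(√a) = 2.46347 rad.
So the angular separation is 2.4635 rad.

2.4635 rad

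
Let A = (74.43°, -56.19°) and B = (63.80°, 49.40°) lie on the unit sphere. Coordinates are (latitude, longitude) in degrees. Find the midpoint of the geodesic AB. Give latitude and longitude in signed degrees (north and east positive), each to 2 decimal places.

Central angle δ = 0.5872 rad. Interpolating on the sphere with fraction f = 0.5:
P = [sin((1−f)δ)·A + sin(fδ)·B] / sin δ = 0.5224·A + 0.5224·B in Cartesian coordinates,
giving P = (0.2281, 0.0586, 0.9719), i.e. latitude 76.38°, longitude 14.41°.

76.38°, 14.41°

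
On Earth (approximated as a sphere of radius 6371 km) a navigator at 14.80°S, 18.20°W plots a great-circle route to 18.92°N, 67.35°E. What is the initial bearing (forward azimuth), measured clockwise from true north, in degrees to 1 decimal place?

70.6°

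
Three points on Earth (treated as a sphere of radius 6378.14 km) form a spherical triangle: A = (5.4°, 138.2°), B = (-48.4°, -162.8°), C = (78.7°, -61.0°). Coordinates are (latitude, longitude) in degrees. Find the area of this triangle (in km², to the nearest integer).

Side lengths (central angles): a = 2.4340, b = 1.6629, c = 1.2973 rad; semiperimeter s = 2.6971.
By l'Huilier's theorem, tan(E/4) = √[tan(s/2) tan((s−a)/2) tan((s−b)/2) tan((s−c)/2)], giving spherical excess E = 1.9480 rad.
Area = E·R² = 1.9480 × (6378.14)² ≈ 79247765 km².

79247765 km²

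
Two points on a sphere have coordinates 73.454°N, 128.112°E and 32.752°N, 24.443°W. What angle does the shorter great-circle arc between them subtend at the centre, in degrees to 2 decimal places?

72.18°

In radians: φ₁ = 1.2820, φ₂ = 0.5716, Δλ = -152.555° = -2.6626 rad.
Haversine: a = sin²(Δφ/2) + cos φ₁ cos φ₂ sin²(Δλ/2) = 0.1209 + (0.2848)(0.8410)(0.9437) = 0.34698.
Central angle c = 2·arcsin(√a) = 1.25976 rad.
So the angular separation is 72.18°.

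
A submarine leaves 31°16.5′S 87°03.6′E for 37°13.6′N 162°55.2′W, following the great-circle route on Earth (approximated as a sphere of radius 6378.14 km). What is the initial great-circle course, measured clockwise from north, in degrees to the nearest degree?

With φ₁ = -0.5459, φ₂ = 0.6497, Δλ = 1.9202 rad, the forward-azimuth formula gives
θ = atan2( sin Δλ cos φ₂ , cos φ₁ sin φ₂ − sin φ₁ cos φ₂ cos Δλ ) = atan2(0.7481, 0.3755) = 63.34°.
So the initial bearing is 63°.

63°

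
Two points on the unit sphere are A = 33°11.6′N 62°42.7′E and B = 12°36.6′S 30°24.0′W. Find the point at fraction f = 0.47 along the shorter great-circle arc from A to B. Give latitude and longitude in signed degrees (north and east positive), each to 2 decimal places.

The central angle between A and B is δ = 1.7354 rad.
With f = 0.47, the slerp weights are sin((1−f)δ)/sin δ = 0.8064 and sin(fδ)/sin δ = 0.7381.
Weighted sum of the unit vectors: (0.8064)·(0.3837,0.7437,0.5475) + (0.7381)·(0.8417,-0.4938,-0.2183) = (0.9307, 0.2352, 0.2803).
Converting back: φ = atan2(z, √(x²+y²)) = 16.28°, λ = atan2(y, x) = 14.18°.

16.28°, 14.18°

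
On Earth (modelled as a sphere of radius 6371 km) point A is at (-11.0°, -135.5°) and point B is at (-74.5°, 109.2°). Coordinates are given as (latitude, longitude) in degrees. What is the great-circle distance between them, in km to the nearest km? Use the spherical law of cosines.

9550 km

In radians: φ₁ = -0.1920, φ₂ = -1.3003, Δλ = -115.300° = -2.0124 rad.
cos c = sin φ₁ sin φ₂ + cos φ₁ cos φ₂ cos Δλ = (-0.1908)(-0.9636) + (0.9816)(0.2672)(-0.4274) = 0.07176,
so c = arccos(0.07176) = 1.49897 rad.
Distance = R·c = 6371 × 1.4990 ≈ 9550 km.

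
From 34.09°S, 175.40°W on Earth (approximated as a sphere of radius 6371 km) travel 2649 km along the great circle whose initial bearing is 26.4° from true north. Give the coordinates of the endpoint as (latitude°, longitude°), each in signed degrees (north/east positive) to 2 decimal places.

-12.31°, -164.81°

Angular distance δ = d/R = 2649/6371 = 0.41579 rad; initial bearing θ = 0.4608 rad.
sin φ₂ = sin φ₁ cos δ + cos φ₁ sin δ cos θ = (-0.5605)(0.9148) + (0.8282)(0.4039)(0.8957) = -0.2131, so φ₂ = -12.31°.
Δλ = atan2(sin θ sin δ cos φ₁, cos δ − sin φ₁ sin φ₂) = atan2(0.1487, 0.7953) = 10.592°.
λ₂ = -175.400° + 10.592° = -164.81°.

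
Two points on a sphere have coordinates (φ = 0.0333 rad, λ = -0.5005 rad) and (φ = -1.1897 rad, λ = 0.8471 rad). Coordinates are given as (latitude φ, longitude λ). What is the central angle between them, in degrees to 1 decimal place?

In radians: φ₁ = 0.0333, φ₂ = -1.1897, Δλ = 77.212° = 1.3476 rad.
Haversine: a = sin²(Δφ/2) + cos φ₁ cos φ₂ sin²(Δλ/2) = 0.3296 + (0.9994)(0.3719)(0.3893) = 0.47431.
Central angle c = 2·arcsin(√a) = 1.51940 rad.
So the angular separation is 87.1°.

87.1°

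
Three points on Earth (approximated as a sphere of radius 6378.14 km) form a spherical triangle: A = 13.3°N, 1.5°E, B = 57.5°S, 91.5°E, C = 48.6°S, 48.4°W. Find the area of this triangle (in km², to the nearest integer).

Side lengths (central angles): a = 1.2016, b = 1.3264, c = 1.7661 rad; semiperimeter s = 2.1470.
By l'Huilier's theorem, tan(E/4) = √[tan(s/2) tan((s−a)/2) tan((s−b)/2) tan((s−c)/2)], giving spherical excess E = 1.0962 rad.
Area = E·R² = 1.0962 × (6378.14)² ≈ 44594169 km².

44594169 km²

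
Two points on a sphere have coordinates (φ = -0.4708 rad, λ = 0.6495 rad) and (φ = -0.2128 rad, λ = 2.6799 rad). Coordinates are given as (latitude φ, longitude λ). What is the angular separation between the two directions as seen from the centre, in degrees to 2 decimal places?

Let φ₁ = -0.4708 rad, φ₂ = -0.2128 rad, and Δλ = 2.0304 rad.
Haversine: a = sin²(Δφ/2) + cos φ₁ cos φ₂ sin²(Δλ/2) = 0.0165 + (0.8912)(0.9774)(0.7218) = 0.64531.
Central angle c = 2·arcsin(√a) = 1.86567 rad.
So the angular separation is 106.89°.

106.89°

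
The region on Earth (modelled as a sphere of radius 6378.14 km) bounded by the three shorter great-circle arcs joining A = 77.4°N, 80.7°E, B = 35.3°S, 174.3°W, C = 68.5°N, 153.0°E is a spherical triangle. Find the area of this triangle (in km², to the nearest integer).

3633445 km²

Side lengths (central angles): a = 1.8608, b = 0.3700, c = 2.2269 rad; semiperimeter s = 2.2288.
By l'Huilier's theorem, tan(E/4) = √[tan(s/2) tan((s−a)/2) tan((s−b)/2) tan((s−c)/2)], giving spherical excess E = 0.0893 rad.
Area = E·R² = 0.0893 × (6378.14)² ≈ 3633445 km².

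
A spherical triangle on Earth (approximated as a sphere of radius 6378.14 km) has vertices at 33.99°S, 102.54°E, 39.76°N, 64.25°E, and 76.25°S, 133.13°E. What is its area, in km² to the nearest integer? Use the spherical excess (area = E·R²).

Side lengths (central angles): a = 2.1596, b = 0.7775, c = 1.4276 rad; semiperimeter s = 2.1824.
By l'Huilier's theorem, tan(E/4) = √[tan(s/2) tan((s−a)/2) tan((s−b)/2) tan((s−c)/2)], giving spherical excess E = 0.3416 rad.
Area = E·R² = 0.3416 × (6378.14)² ≈ 13895286 km².

13895286 km²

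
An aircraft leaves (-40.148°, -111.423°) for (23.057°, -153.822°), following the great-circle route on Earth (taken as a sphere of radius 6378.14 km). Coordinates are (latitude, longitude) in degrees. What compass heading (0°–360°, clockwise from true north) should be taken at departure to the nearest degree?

320°

With φ₁ = -0.7007, φ₂ = 0.4024, Δλ = -0.7400 rad, the forward-azimuth formula gives
θ = atan2( sin Δλ cos φ₂ , cos φ₁ sin φ₂ − sin φ₁ cos φ₂ cos Δλ ) = atan2(-0.6204, 0.7375) = -40.07°.
Adding 360° brings this into [0°, 360°): 320°.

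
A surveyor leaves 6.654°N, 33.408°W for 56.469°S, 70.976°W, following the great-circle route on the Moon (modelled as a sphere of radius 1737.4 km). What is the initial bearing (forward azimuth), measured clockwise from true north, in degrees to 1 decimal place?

201.0°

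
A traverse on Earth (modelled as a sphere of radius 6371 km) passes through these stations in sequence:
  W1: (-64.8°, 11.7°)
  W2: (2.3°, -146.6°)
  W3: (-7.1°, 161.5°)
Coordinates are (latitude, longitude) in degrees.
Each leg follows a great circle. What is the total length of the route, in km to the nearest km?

18704 km

Leg W1→W2: central angle 2.0171 rad, distance 12850.7 km.
Leg W2→W3: central angle 0.9187 rad, distance 5853.1 km.
Total: 12850.7 + 5853.1 ≈ 18704 km.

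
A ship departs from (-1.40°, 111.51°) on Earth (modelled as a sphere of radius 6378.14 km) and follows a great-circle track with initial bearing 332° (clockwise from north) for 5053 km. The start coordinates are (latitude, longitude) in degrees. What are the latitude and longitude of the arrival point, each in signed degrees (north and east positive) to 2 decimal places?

Angular distance δ = d/R = 5053/6378.14 = 0.79224 rad; initial bearing θ = 5.7945 rad.
sin φ₂ = sin φ₁ cos δ + cos φ₁ sin δ cos θ = (-0.0244)(0.7023) + (0.9997)(0.7119)(0.8829) = 0.6112, so φ₂ = 37.68°.
Δλ = atan2(sin θ sin δ cos φ₁, cos δ − sin φ₁ sin φ₂) = atan2(-0.3341, 0.7172) = -24.980°.
λ₂ = 111.510° − 24.980° = 86.53°.

37.68°, 86.53°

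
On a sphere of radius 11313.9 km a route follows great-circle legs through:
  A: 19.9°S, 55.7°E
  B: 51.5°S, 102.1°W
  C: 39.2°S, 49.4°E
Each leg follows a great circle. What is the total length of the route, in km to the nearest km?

Leg A→B: central angle 1.8500 rad, distance 20930.5 km.
Leg B→C: central angle 1.5001 rad, distance 16971.5 km.
Total: 20930.5 + 16971.5 ≈ 37902 km.

37902 km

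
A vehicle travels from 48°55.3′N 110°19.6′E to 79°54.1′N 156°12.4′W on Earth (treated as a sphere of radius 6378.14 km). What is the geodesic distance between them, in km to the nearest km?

4751 km

Let φ₁ = 0.8538 rad, φ₂ = 1.3945 rad, and Δλ = 1.6313 rad.
cos c = sin φ₁ sin φ₂ + cos φ₁ cos φ₂ cos Δλ = (0.7538)(0.9845) + (0.6571)(0.1753)(-0.0605) = 0.73517,
so c = arccos(0.73517) = 0.74488 rad.
Distance = R·c = 6378.14 × 0.7449 ≈ 4751 km.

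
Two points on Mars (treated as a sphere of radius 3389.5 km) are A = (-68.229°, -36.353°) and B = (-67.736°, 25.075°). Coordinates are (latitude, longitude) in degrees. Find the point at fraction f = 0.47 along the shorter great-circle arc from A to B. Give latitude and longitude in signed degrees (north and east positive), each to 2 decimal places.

-70.84°, -7.29°

Central angle δ = 0.3854 rad. Interpolating on the sphere with fraction f = 0.47:
P = [sin((1−f)δ)·A + sin(fδ)·B] / sin δ = 0.5396·A + 0.4792·B in Cartesian coordinates,
giving P = (0.3256, -0.0417, -0.9446), i.e. latitude -70.84°, longitude -7.29°.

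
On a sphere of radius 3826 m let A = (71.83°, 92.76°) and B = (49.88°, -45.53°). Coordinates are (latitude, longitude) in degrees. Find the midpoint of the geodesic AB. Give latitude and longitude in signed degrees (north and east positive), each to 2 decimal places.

The central angle between A and B is δ = 0.9563 rad.
With f = 0.5, the slerp weights are sin((1−f)δ)/sin δ = 0.5632 and sin(fδ)/sin δ = 0.5632.
Weighted sum of the unit vectors: (0.5632)·(-0.0150,0.3115,0.9501) + (0.5632)·(0.4514,-0.4598,0.7647) = (0.2458, -0.0836, 0.9657).
Converting back: φ = atan2(z, √(x²+y²)) = 74.95°, λ = atan2(y, x) = -18.78°.

74.95°, -18.78°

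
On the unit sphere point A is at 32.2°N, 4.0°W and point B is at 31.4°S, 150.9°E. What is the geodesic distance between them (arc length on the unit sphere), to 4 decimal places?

With latitudes φ₁ = 32.200°, φ₂ = -31.400° and longitude difference Δλ = 154.900°:
cos c = sin φ₁ sin φ₂ + cos φ₁ cos φ₂ cos Δλ = (0.5329)(-0.5210) + (0.8462)(0.8536)(-0.9056) = -0.93170,
so c = arccos(-0.93170) = 2.76986 rad.
On the unit sphere the arc length equals the central angle: 2.7699.

2.7699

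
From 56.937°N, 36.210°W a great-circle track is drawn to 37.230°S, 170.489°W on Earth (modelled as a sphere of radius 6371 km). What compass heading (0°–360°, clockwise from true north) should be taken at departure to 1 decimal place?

With φ₁ = 0.9937, φ₂ = -0.6498, Δλ = -2.3436 rad, the forward-azimuth formula gives
θ = atan2( sin Δλ cos φ₂ , cos φ₁ sin φ₂ − sin φ₁ cos φ₂ cos Δλ ) = atan2(-0.5700, 0.1358) = -76.60°.
Adding 360° brings this into [0°, 360°): 283.4°.

283.4°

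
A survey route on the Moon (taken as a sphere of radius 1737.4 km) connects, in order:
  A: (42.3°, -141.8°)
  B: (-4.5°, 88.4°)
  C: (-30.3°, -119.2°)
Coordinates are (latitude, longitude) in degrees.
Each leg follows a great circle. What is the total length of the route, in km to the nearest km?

7823 km

Leg A→B: central angle 2.1233 rad, distance 3689.0 km.
Leg B→C: central angle 2.3792 rad, distance 4133.7 km.
Total: 3689.0 + 4133.7 ≈ 7823 km.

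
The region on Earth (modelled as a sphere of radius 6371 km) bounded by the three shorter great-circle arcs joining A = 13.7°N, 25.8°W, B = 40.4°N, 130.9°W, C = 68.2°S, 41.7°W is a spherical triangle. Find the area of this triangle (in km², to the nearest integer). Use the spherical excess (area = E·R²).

Side lengths (central angles): a = 2.2116, b = 1.4434, c = 1.6100 rad; semiperimeter s = 2.6325.
By l'Huilier's theorem, tan(E/4) = √[tan(s/2) tan((s−a)/2) tan((s−b)/2) tan((s−c)/2)], giving spherical excess E = 2.0360 rad.
Area = E·R² = 2.0360 × (6371)² ≈ 82640677 km².

82640677 km²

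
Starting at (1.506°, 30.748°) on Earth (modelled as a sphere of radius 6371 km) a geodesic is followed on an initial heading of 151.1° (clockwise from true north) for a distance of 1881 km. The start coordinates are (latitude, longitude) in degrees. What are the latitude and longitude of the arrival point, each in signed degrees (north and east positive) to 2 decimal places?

Angular distance δ = d/R = 1881/6371 = 0.29524 rad; initial bearing θ = 2.6372 rad.
sin φ₂ = sin φ₁ cos δ + cos φ₁ sin δ cos θ = (0.0263)(0.9567) + (0.9997)(0.2910)(-0.8755) = -0.2295, so φ₂ = -13.27°.
Δλ = atan2(sin θ sin δ cos φ₁, cos δ − sin φ₁ sin φ₂) = atan2(0.1406, 0.9628) = 8.307°.
λ₂ = 30.748° + 8.307° = 39.06°.

-13.27°, 39.06°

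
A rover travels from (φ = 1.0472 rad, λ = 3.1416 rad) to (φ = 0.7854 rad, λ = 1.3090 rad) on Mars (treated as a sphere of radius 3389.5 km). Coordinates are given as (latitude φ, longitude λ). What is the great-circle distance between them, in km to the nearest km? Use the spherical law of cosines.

Let φ₁ = 1.0472 rad, φ₂ = 0.7854 rad, and Δλ = -1.8326 rad.
cos c = sin φ₁ sin φ₂ + cos φ₁ cos φ₂ cos Δλ = (0.8660)(0.7071) + (0.5000)(0.7071)(-0.2588) = 0.52087,
so c = arccos(0.52087) = 1.02293 rad.
Distance = R·c = 3389.5 × 1.0229 ≈ 3467 km.

3467 km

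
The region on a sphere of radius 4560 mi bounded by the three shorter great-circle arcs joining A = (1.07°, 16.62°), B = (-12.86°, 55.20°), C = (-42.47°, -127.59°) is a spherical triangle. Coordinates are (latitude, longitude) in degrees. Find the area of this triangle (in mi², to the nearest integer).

29859371 mi²

Side lengths (central angles): a = 2.1749, b = 2.2279, c = 0.7108 rad; semiperimeter s = 2.5568.
By l'Huilier's theorem, tan(E/4) = √[tan(s/2) tan((s−a)/2) tan((s−b)/2) tan((s−c)/2)], giving spherical excess E = 1.4360 rad.
Area = E·R² = 1.4360 × (4560)² ≈ 29859371 mi².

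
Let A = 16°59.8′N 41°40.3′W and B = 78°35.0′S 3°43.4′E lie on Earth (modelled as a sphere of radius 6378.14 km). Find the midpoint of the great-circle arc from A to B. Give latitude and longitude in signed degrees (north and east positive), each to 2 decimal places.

The central angle between A and B is δ = 1.7250 rad.
With f = 0.5, the slerp weights are sin((1−f)δ)/sin δ = 0.7686 and sin(fδ)/sin δ = 0.7686.
Weighted sum of the unit vectors: (0.7686)·(0.7143,-0.6358,0.2923) + (0.7686)·(0.1975,0.0129,-0.9802) = (0.7009, -0.4788, -0.5287).
Converting back: φ = atan2(z, √(x²+y²)) = -31.92°, λ = atan2(y, x) = -34.34°.

-31.92°, -34.34°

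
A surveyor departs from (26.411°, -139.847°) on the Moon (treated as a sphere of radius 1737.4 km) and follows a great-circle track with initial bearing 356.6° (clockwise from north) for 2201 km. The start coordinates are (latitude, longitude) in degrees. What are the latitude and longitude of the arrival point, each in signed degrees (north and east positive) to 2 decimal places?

Angular distance δ = d/R = 2201/1737.4 = 1.26684 rad; initial bearing θ = 6.2238 rad.
sin φ₂ = sin φ₁ cos δ + cos φ₁ sin δ cos θ = (0.4448)(0.2993) + (0.8956)(0.9542)(0.9982) = 0.9862, so φ₂ = 80.47°.
Δλ = atan2(sin θ sin δ cos φ₁, cos δ − sin φ₁ sin φ₂) = atan2(-0.0507, -0.1394) = -160.016°.
λ₂ = -139.847° − 160.016° = -299.86° → 60.14° after wrapping to (−180°, 180°].

80.47°, 60.14°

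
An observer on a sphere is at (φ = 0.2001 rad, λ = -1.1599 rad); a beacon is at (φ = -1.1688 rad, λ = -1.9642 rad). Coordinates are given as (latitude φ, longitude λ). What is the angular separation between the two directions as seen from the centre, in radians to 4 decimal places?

1.4877 rad

Let φ₁ = 0.2001 rad, φ₂ = -1.1688 rad, and Δλ = -0.8043 rad.
Haversine: a = sin²(Δφ/2) + cos φ₁ cos φ₂ sin²(Δλ/2) = 0.3997 + (0.9800)(0.3913)(0.1532) = 0.45848.
Central angle c = 2·arcsin(√a) = 1.48766 rad.
So the angular separation is 1.4877 rad.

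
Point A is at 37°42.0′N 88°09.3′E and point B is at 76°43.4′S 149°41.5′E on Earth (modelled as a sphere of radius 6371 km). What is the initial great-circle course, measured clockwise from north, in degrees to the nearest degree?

166°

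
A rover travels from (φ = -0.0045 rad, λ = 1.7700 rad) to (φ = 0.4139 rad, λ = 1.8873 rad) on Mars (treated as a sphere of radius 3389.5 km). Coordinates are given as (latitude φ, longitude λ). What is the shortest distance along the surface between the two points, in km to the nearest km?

In radians: φ₁ = -0.0045, φ₂ = 0.4139, Δλ = 6.721° = 0.1173 rad.
cos c = sin φ₁ sin φ₂ + cos φ₁ cos φ₂ cos Δλ = (-0.0045)(0.4022) + (1.0000)(0.9156)(0.9931) = 0.90745,
so c = arccos(0.90745) = 0.43362 rad.
Distance = R·c = 3389.5 × 0.4336 ≈ 1470 km.

1470 km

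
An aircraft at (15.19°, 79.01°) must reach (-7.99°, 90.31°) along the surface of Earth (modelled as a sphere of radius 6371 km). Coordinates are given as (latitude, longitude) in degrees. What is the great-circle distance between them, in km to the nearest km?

2863 km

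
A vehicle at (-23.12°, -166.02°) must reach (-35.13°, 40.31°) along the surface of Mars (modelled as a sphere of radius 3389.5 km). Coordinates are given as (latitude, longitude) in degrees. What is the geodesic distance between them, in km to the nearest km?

6899 km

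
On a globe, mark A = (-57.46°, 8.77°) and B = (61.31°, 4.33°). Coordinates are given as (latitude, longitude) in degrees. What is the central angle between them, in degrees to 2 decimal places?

118.82°

With latitudes φ₁ = -57.460°, φ₂ = 61.310° and longitude difference Δλ = -4.440°:
cos c = sin φ₁ sin φ₂ + cos φ₁ cos φ₂ cos Δλ = (-0.8430)(0.8772) + (0.5379)(0.4801)(0.9970) = -0.48207,
so c = arccos(-0.48207) = 2.07381 rad.
So the angular separation is 118.82°.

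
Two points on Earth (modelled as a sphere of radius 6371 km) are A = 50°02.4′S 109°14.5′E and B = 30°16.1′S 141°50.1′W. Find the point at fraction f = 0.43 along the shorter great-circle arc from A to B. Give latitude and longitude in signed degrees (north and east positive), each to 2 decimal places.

Central angle δ = 1.3628 rad. Interpolating on the sphere with fraction f = 0.43:
P = [sin((1−f)δ)·A + sin(fδ)·B] / sin δ = 0.7165·A + 0.5652·B in Cartesian coordinates,
giving P = (-0.5355, 0.1328, -0.8341), i.e. latitude -56.52°, longitude 166.07°.

-56.52°, 166.07°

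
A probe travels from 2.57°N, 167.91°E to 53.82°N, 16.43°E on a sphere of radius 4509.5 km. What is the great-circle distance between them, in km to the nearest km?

9351 km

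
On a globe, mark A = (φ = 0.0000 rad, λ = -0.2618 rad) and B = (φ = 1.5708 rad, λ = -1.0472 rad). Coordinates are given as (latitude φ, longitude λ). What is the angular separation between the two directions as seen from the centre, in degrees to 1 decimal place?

90.0°

In radians: φ₁ = 0.0000, φ₂ = 1.5708, Δλ = -45.000° = -0.7854 rad.
cos c = sin φ₁ sin φ₂ + cos φ₁ cos φ₂ cos Δλ = (0.0000)(1.0000) + (1.0000)(-0.0000)(0.7071) = -0.00000,
so c = arccos(-0.00000) = 1.57080 rad.
So the angular separation is 90.0°.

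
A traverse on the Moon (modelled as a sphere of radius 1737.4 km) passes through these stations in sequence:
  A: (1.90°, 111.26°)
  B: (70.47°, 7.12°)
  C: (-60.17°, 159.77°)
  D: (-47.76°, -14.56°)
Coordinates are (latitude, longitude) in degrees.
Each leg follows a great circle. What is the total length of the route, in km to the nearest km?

Leg A→B: central angle 1.6212 rad, distance 2816.7 km.
Leg B→C: central angle 2.8774 rad, distance 4999.1 km.
Leg C→D: central angle 1.2561 rad, distance 2182.4 km.
Total: 2816.7 + 4999.1 + 2182.4 ≈ 9998 km.

9998 km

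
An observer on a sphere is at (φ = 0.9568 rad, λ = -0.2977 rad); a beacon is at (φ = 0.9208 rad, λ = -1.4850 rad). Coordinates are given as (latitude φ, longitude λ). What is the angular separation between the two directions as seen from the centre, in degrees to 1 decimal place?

38.6°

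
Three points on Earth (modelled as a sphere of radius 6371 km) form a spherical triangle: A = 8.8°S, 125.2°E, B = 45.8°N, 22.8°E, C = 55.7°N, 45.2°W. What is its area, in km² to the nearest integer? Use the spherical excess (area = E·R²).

40050394 km²

Side lengths (central angles): a = 0.7386, b = 2.3124, c = 1.8314 rad; semiperimeter s = 2.4412.
By l'Huilier's theorem, tan(E/4) = √[tan(s/2) tan((s−a)/2) tan((s−b)/2) tan((s−c)/2)], giving spherical excess E = 0.9867 rad.
Area = E·R² = 0.9867 × (6371)² ≈ 40050394 km².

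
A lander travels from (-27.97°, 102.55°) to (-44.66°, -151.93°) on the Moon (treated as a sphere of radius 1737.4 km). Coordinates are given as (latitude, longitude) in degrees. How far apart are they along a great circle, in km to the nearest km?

2447 km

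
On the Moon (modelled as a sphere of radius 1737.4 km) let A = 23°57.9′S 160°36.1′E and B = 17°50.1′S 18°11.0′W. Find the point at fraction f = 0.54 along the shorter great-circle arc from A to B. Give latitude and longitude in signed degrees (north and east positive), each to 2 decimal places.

Central angle δ = 2.4118 rad. Interpolating on the sphere with fraction f = 0.54:
P = [sin((1−f)δ)·A + sin(fδ)·B] / sin δ = 1.3430·A + 1.4461·B in Cartesian coordinates,
giving P = (0.1503, -0.0220, -0.9884), i.e. latitude -81.26°, longitude -8.32°.

-81.26°, -8.32°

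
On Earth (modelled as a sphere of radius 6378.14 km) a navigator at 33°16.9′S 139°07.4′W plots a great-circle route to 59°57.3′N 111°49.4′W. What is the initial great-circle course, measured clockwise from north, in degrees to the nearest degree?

Δλ = 27.300° = 0.4765 rad.
y = sin Δλ · cos φ₂ = (0.4586)(0.5007) = 0.2296
x = cos φ₁ sin φ₂ − sin φ₁ cos φ₂ cos Δλ = (0.8360)(0.8656) − (-0.5488)(0.5007)(0.8886) = 0.9678
θ = atan2(y, x) = 13.35°, so the bearing is 13°.

13°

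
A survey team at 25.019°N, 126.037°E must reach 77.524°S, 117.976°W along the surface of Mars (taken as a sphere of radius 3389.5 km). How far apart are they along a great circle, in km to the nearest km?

In radians: φ₁ = 0.4367, φ₂ = -1.3530, Δλ = 115.987° = 2.0244 rad.
cos c = sin φ₁ sin φ₂ + cos φ₁ cos φ₂ cos Δλ = (0.4229)(-0.9764) + (0.9062)(0.2160)(-0.4382) = -0.49871,
so c = arccos(-0.49871) = 2.09290 rad.
Distance = R·c = 3389.5 × 2.0929 ≈ 7094 km.

7094 km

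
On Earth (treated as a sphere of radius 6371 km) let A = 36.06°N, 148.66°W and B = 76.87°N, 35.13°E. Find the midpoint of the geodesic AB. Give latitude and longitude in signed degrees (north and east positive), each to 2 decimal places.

Central angle δ = 1.1702 rad. Interpolating on the sphere with fraction f = 0.5:
P = [sin((1−f)δ)·A + sin(fδ)·B] / sin δ = 0.5998·A + 0.5998·B in Cartesian coordinates,
giving P = (-0.3027, -0.1738, 0.9371), i.e. latitude 69.57°, longitude -150.14°.

69.57°, -150.14°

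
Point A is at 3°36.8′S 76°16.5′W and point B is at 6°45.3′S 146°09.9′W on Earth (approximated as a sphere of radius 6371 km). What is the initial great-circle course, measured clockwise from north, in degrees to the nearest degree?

264°

Δλ = -69.890° = -1.2198 rad.
y = sin Δλ · cos φ₂ = (-0.9390)(0.9931) = -0.9325
x = cos φ₁ sin φ₂ − sin φ₁ cos φ₂ cos Δλ = (0.9980)(-0.1176) − (-0.0630)(0.9931)(0.3438) = -0.0959
θ = atan2(y, x) = -95.87°; adding 360° gives 264°.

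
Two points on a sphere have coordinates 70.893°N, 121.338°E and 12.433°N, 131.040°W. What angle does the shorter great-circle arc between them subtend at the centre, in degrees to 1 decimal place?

83.9°

Let φ₁ = 1.2373 rad, φ₂ = 0.2170 rad, and Δλ = 1.8784 rad.
Haversine: a = sin²(Δφ/2) + cos φ₁ cos φ₂ sin²(Δλ/2) = 0.2385 + (0.3273)(0.9765)(0.6514) = 0.44667.
Central angle c = 2·arcsin(√a) = 1.46393 rad.
So the angular separation is 83.9°.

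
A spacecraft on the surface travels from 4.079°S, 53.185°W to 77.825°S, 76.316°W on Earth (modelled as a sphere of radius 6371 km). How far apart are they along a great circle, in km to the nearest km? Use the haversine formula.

Let φ₁ = -0.0712 rad, φ₂ = -1.3583 rad, and Δλ = -0.4037 rad.
Haversine: a = sin²(Δφ/2) + cos φ₁ cos φ₂ sin²(Δλ/2) = 0.3601 + (0.9975)(0.2109)(0.0402) = 0.36851.
Central angle c = 2·arcsin(√a) = 1.30468 rad.
Distance = R·c = 6371 × 1.3047 ≈ 8312 km.

8312 km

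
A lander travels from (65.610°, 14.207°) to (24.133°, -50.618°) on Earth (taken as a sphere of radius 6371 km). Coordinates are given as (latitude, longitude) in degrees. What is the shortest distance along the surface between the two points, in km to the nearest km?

6429 km

With latitudes φ₁ = 65.610°, φ₂ = 24.133° and longitude difference Δλ = -64.825°:
cos c = sin φ₁ sin φ₂ + cos φ₁ cos φ₂ cos Δλ = (0.9108)(0.4089) + (0.4129)(0.9126)(0.4254) = 0.53268,
so c = arccos(0.53268) = 1.00904 rad.
Distance = R·c = 6371 × 1.0090 ≈ 6429 km.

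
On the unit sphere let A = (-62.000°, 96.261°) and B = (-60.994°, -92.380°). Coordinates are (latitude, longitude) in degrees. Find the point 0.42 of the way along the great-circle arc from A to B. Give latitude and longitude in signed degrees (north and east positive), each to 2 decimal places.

-85.33°, 121.89°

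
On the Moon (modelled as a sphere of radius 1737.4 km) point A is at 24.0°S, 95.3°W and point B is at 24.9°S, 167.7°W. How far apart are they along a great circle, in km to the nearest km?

1973 km

Let φ₁ = -0.4189 rad, φ₂ = -0.4346 rad, and Δλ = -1.2636 rad.
cos c = sin φ₁ sin φ₂ + cos φ₁ cos φ₂ cos Δλ = (-0.4067)(-0.4210) + (0.9135)(0.9070)(0.3024) = 0.42180,
so c = arccos(0.42180) = 1.13536 rad.
Distance = R·c = 1737.4 × 1.1354 ≈ 1973 km.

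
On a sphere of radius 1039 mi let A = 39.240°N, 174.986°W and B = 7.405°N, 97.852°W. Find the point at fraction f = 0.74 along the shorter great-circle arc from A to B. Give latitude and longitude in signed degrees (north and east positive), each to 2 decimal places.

Central angle δ = 1.3155 rad. Interpolating on the sphere with fraction f = 0.74:
P = [sin((1−f)δ)·A + sin(fδ)·B] / sin δ = 0.3466·A + 0.8545·B in Cartesian coordinates,
giving P = (-0.3832, -0.8629, 0.3294), i.e. latitude 19.23°, longitude -113.95°.

19.23°, -113.95°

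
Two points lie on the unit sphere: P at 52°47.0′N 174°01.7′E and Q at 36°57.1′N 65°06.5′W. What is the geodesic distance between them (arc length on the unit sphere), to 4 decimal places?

1.3379

In radians: φ₁ = 0.9212, φ₂ = 0.6449, Δλ = 120.863° = 2.1095 rad.
cos c = sin φ₁ sin φ₂ + cos φ₁ cos φ₂ cos Δλ = (0.7964)(0.6011) + (0.6048)(0.7991)(-0.5130) = 0.23077,
so c = arccos(0.23077) = 1.33793 rad.
On the unit sphere the arc length equals the central angle: 1.3379.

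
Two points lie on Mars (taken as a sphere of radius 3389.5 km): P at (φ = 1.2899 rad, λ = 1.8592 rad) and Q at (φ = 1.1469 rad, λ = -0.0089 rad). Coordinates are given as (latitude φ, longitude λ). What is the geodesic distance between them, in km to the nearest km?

1929 km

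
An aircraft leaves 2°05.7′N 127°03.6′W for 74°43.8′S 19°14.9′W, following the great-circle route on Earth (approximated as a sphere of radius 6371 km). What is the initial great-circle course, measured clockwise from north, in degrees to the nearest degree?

Δλ = 107.812° = 1.8817 rad.
y = sin Δλ · cos φ₂ = (0.9521)(0.2634) = 0.2507
x = cos φ₁ sin φ₂ − sin φ₁ cos φ₂ cos Δλ = (0.9993)(-0.9647) − (0.0366)(0.2634)(-0.3059) = -0.9611
θ = atan2(y, x) = 165.38°, so the bearing is 165°.

165°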